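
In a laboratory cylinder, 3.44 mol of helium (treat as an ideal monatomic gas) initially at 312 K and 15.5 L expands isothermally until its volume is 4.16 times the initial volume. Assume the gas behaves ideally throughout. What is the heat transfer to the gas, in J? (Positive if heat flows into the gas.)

12700 J

P₁ = nRT₁/V₁ = 3.44×8.314×312/15.5 = 576 kPa.
Isothermal: T stays 312 K; PV = const ⇒ V₂ = 64.5 L, P₂ = 138 kPa.
ΔU = 0 (ideal gas, T constant).
W = nRT ln(V₂/V₁) = 3.44×8.314×312×ln(4.16) = 12700 J.
Q = ΔU + W = 12700 J.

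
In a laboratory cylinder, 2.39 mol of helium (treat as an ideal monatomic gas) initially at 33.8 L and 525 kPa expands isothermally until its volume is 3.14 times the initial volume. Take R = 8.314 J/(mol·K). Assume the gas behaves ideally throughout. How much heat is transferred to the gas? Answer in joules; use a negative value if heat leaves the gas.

T₁ = P₁V₁/(nR) = 525×33.8/(2.39×8.314) = 893 K.
Isothermal: T stays 893 K; PV = const ⇒ V₂ = 106 L, P₂ = 167 kPa.
ΔU = 0 (ideal gas, T constant).
W = nRT ln(V₂/V₁) = 2.39×8.314×893×ln(3.14) = 20300 J.
Q = ΔU + W = 20300 J.

20300 J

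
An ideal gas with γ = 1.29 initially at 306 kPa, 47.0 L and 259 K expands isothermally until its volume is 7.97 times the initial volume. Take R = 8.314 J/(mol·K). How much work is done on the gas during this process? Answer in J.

-29900 J

n = P₁V₁/(RT₁) = 306×47.0/(8.314×259) = 6.68 mol.
Isothermal: T stays 259 K; PV = const ⇒ V₂ = 375 L, P₂ = 38.4 kPa.
W = nRT ln(V₂/V₁) = 6.68×8.314×259×ln(7.97) = 29900 J.
Work done on the gas = −W_by = -29900 J.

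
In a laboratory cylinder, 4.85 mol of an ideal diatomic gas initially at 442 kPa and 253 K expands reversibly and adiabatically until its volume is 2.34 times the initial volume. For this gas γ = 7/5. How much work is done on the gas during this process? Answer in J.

V₁ = nRT₁/P₁ = 4.85×8.314×253/442 = 23.1 L.
Adiabatic: TV^(γ−1) = const ⇒ T₂ = 253×(0.427)^0.400 = 180 K; PV^γ = const ⇒ P₂ = 134 kPa.
ΔU = nCvΔT = 4.85×20.8×(180−253) = -7350 J.
Q = 0 for an adiabatic process, so W = −ΔU = 7350 J.
Work done on the gas = −W_by = -7350 J.

-7350 J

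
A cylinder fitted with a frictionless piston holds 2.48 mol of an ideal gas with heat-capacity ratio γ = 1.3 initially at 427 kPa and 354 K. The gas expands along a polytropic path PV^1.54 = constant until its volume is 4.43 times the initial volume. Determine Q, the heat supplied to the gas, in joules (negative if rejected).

-5970 J

V₁ = nRT₁/P₁ = 2.48×8.314×354/427 = 17.1 L.
Polytropic n=1.54: T₂ = T₁(V₁/V₂)^(n−1) = 354×(0.226)^0.54 = 158 K; P₂ = P₁(V₁/V₂)^n = 43.1 kPa.
W = (P₁V₁−P₂V₂)/(n−1) = (427×17.1−43.1×75.7)/0.54 = 7470 J.
ΔU = nCvΔT = 2.48×27.7×(158−354) = -13400 J.
Q = ΔU + W = -5970 J.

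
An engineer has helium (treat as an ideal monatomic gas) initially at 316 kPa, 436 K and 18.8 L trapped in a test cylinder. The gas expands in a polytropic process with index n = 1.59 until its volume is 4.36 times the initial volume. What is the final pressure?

Polytropic n=1.59: T₂ = T₁(V₁/V₂)^(n−1) = 436×(0.229)^0.59 = 183 K; P₂ = P₁(V₁/V₂)^n = 30.4 kPa.

30.4 kPa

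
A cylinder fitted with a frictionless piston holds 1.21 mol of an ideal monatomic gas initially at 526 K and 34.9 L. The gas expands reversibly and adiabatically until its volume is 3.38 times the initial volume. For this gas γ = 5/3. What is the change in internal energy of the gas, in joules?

P₁ = nRT₁/V₁ = 1.21×8.314×526/34.9 = 152 kPa.
Adiabatic: TV^(γ−1) = const ⇒ T₂ = 526×(0.296)^0.667 = 234 K; PV^γ = const ⇒ P₂ = 19.9 kPa.
For an ideal gas ΔU = nCvΔT with Cv = (3/2)R = 12.5 J/(mol·K).
ΔU = 1.21×12.5×(234−526) = -4410 J.

-4410 J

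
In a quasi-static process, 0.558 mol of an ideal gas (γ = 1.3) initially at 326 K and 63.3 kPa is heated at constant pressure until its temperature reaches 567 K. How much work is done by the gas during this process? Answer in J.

V₁ = nRT₁/P₁ = 0.558×8.314×326/63.3 = 23.9 L.
Isobaric: P stays 63.3 kPa; V/T = const ⇒ T₂ = 567 K, V₂ = 41.6 L.
W = PΔV = 63.3×(41.6−23.9) kPa·L = 1120 J.

1120 J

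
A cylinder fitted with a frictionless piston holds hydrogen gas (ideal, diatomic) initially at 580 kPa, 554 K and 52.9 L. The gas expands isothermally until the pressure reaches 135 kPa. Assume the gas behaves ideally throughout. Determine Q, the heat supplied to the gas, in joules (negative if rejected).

44700 J

n = P₁V₁/(RT₁) = 580×52.9/(8.314×554) = 6.66 mol.
Isothermal: T stays 554 K; PV = const ⇒ V₂ = 227 L, P₂ = 135 kPa.
ΔU = 0 (ideal gas, T constant).
W = nRT ln(V₂/V₁) = 6.66×8.314×554×ln(4.30) = 44700 J.
Q = ΔU + W = 44700 J.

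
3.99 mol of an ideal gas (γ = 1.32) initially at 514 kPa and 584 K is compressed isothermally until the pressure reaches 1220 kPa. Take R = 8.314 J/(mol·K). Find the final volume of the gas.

15.9 L

V₁ = nRT₁/P₁ = 3.99×8.314×584/514 = 37.7 L.
Isothermal: T stays 584 K; PV = const ⇒ V₂ = 15.9 L, P₂ = 1220 kPa.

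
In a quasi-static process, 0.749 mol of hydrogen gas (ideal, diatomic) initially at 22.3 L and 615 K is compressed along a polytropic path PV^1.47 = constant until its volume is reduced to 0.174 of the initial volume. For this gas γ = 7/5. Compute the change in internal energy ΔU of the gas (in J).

P₁ = nRT₁/V₁ = 0.749×8.314×615/22.3 = 172 kPa.
Polytropic n=1.47: T₂ = T₁(V₁/V₂)^(n−1) = 615×(5.75)^0.47 = 1400 K; P₂ = P₁(V₁/V₂)^n = 2250 kPa.
For an ideal gas ΔU = nCvΔT with Cv = (5/2)R = 20.8 J/(mol·K).
ΔU = 0.749×20.8×(1400−615) = 12200 J.

12200 J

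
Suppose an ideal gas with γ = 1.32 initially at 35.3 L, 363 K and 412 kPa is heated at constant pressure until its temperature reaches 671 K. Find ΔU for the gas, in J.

n = P₁V₁/(RT₁) = 412×35.3/(8.314×363) = 4.82 mol.
Isobaric: P stays 412 kPa; V/T = const ⇒ T₂ = 671 K, V₂ = 65.3 L.
For an ideal gas ΔU = nCvΔT with Cv = R/(γ−1) = 26.0 J/(mol·K).
ΔU = 4.82×26.0×(671−363) = 38600 J.

38600 J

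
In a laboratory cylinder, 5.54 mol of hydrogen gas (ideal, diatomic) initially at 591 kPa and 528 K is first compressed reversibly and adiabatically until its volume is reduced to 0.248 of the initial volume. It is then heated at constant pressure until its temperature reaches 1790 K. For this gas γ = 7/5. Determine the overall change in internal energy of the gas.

145000 J

V₁ = nRT₁/P₁ = 5.54×8.314×528/591 = 41.1 L.
Step 1 — Adiabatic: TV^(γ−1) = const ⇒ T₂ = 528×(4.03)^0.400 = 922 K; PV^γ = const ⇒ P₂ = 4160 kPa.
ΔU = nCvΔT = 5.54×20.8×(922−528) = 45400 J.
Q = 0 for an adiabatic process, so W = −ΔU = -45400 J.
State after step 1: P = 4160 kPa, V = 10.2 L, T = 922 K.
Step 2 — Isobaric: P stays 4160 kPa; V/T = const ⇒ T₂ = 1790 K, V₂ = 19.8 L.
W = PΔV = 4160×(19.8−10.2) kPa·L = 40000 J.
ΔU = nCvΔT = 5.54×20.8×(1790−922) = 99900 J.
Q = ΔU + W = nCpΔT = 140000 J.
Net over both steps: W = -5430 J, Q = 140000 J, ΔU = 145000 J.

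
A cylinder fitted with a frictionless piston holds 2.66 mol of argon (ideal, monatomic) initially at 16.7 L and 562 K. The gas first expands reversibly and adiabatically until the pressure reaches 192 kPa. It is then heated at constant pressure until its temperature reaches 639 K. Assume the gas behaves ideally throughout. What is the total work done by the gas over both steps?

14700 J

P₁ = nRT₁/V₁ = 2.66×8.314×562/16.7 = 744 kPa.
Step 1 — Adiabatic: T₂/T₁ = (P₂/P₁)^((γ−1)/γ) ⇒ T₂ = 562×(0.258)^0.400 = 327 K; V₂ = 37.6 L.
ΔU = nCvΔT = 2.66×12.5×(327−562) = -7800 J.
Q = 0 for an adiabatic process, so W = −ΔU = 7800 J.
State after step 1: P = 192 kPa, V = 37.6 L, T = 327 K.
Step 2 — Isobaric: P stays 192 kPa; V/T = const ⇒ T₂ = 639 K, V₂ = 73.6 L.
W = PΔV = 192×(73.6−37.6) kPa·L = 6900 J.
ΔU = nCvΔT = 2.66×12.5×(639−327) = 10400 J.
Q = ΔU + W = nCpΔT = 17300 J.
Net over both steps: W = 14700 J, Q = 17300 J, ΔU = 2550 J.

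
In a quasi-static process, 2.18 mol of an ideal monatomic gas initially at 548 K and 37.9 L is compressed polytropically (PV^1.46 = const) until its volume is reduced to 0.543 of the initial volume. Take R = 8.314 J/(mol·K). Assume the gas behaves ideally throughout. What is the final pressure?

639 kPa

P₁ = nRT₁/V₁ = 2.18×8.314×548/37.9 = 262 kPa.
Polytropic n=1.46: T₂ = T₁(V₁/V₂)^(n−1) = 548×(1.84)^0.46 = 726 K; P₂ = P₁(V₁/V₂)^n = 639 kPa.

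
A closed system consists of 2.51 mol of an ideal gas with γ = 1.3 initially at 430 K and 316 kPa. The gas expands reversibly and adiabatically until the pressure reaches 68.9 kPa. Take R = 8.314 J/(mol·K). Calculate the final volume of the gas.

91.6 L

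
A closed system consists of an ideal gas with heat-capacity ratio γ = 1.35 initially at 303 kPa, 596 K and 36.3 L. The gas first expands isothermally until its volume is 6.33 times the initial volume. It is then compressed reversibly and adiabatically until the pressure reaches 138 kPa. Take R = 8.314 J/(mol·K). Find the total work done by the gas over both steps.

n = P₁V₁/(RT₁) = 303×36.3/(8.314×596) = 2.22 mol.
Step 1 — Isothermal: T stays 596 K; PV = const ⇒ V₂ = 230 L, P₂ = 47.9 kPa.
ΔU = 0 (ideal gas, T constant).
W = nRT ln(V₂/V₁) = 2.22×8.314×596×ln(6.33) = 20300 J.
Q = ΔU + W = 20300 J.
State after step 1: P = 47.9 kPa, V = 230 L, T = 596 K.
Step 2 — Adiabatic: T₂/T₁ = (P₂/P₁)^((γ−1)/γ) ⇒ T₂ = 596×(2.88)^0.259 = 784 K; V₂ = 105 L.
ΔU = nCvΔT = 2.22×23.8×(784−596) = 9930 J.
Q = 0 for an adiabatic process, so W = −ΔU = -9930 J.
Net over both steps: W = 10400 J, Q = 20300 J, ΔU = 9930 J.

10400 J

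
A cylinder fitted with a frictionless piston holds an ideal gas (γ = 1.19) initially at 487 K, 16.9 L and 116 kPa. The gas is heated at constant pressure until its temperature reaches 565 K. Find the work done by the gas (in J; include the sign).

314 J

n = P₁V₁/(RT₁) = 116×16.9/(8.314×487) = 0.484 mol.
Isobaric: P stays 116 kPa; V/T = const ⇒ T₂ = 565 K, V₂ = 19.6 L.
W = PΔV = 116×(19.6−16.9) kPa·L = 314 J.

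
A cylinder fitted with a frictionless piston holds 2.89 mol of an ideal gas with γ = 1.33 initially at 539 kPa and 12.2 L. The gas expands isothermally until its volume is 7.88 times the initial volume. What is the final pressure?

T₁ = P₁V₁/(nR) = 539×12.2/(2.89×8.314) = 274 K.
Isothermal: T stays 274 K; PV = const ⇒ V₂ = 96.1 L, P₂ = 68.4 kPa.

68.4 kPa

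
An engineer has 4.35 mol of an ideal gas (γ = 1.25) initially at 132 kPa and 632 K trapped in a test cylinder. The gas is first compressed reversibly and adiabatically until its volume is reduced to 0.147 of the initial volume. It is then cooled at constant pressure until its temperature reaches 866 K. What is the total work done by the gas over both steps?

-61800 J

V₁ = nRT₁/P₁ = 4.35×8.314×632/132 = 173 L.
Step 1 — Adiabatic: TV^(γ−1) = const ⇒ T₂ = 632×(6.80)^0.250 = 1020 K; PV^γ = const ⇒ P₂ = 1450 kPa.
ΔU = nCvΔT = 4.35×33.3×(1020−632) = 56200 J.
Q = 0 for an adiabatic process, so W = −ΔU = -56200 J.
State after step 1: P = 1450 kPa, V = 25.5 L, T = 1020 K.
Step 2 — Isobaric: P stays 1450 kPa; V/T = const ⇒ T₂ = 866 K, V₂ = 21.6 L.
W = PΔV = 1450×(21.6−25.5) kPa·L = -5590 J.
ΔU = nCvΔT = 4.35×33.3×(866−1020) = -22400 J.
Q = ΔU + W = nCpΔT = -28000 J.
Net over both steps: W = -61800 J, Q = -28000 J, ΔU = 33900 J.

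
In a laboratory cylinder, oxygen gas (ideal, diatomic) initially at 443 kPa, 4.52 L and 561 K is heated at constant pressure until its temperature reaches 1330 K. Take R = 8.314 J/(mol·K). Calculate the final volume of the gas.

10.7 L

Isobaric: P stays 443 kPa; V/T = const ⇒ T₂ = 1330 K, V₂ = 10.7 L.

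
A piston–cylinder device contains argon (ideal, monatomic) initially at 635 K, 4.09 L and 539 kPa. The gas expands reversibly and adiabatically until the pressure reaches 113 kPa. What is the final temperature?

340 K

Adiabatic: T₂/T₁ = (P₂/P₁)^((γ−1)/γ) ⇒ T₂ = 635×(0.210)^0.400 = 340 K; V₂ = 10.4 L.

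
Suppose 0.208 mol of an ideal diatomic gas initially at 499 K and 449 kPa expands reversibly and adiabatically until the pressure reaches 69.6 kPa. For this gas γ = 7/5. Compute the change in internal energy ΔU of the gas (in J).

V₁ = nRT₁/P₁ = 0.208×8.314×499/449 = 1.92 L.
Adiabatic: T₂/T₁ = (P₂/P₁)^((γ−1)/γ) ⇒ T₂ = 499×(0.155)^0.286 = 293 K; V₂ = 7.28 L.
For an ideal gas ΔU = nCvΔT with Cv = (5/2)R = 20.8 J/(mol·K).
ΔU = 0.208×20.8×(293−499) = -891 J.

-891 J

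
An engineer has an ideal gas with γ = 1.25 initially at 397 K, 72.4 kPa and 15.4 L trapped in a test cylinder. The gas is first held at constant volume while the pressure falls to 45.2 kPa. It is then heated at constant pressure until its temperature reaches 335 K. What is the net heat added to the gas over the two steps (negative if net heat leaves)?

-452 J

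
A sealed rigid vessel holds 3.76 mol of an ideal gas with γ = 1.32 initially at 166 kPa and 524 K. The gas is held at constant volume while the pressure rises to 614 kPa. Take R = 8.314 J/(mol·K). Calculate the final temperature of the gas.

1940 K

V₁ = nRT₁/P₁ = 3.76×8.314×524/166 = 98.7 L.
Isochoric: V stays 98.7 L; P/T = const ⇒ T₂ = 1940 K, P₂ = 614 kPa.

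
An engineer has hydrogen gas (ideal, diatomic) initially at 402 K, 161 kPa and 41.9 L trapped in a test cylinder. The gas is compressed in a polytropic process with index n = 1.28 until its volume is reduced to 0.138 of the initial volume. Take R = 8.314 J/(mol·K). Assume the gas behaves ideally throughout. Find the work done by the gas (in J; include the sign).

-17900 J

n = P₁V₁/(RT₁) = 161×41.9/(8.314×402) = 2.02 mol.
Polytropic n=1.28: T₂ = T₁(V₁/V₂)^(n−1) = 402×(7.25)^0.28 = 700 K; P₂ = P₁(V₁/V₂)^n = 2030 kPa.
W = (P₁V₁−P₂V₂)/(n−1) = (161×41.9−2030×5.78)/0.28 = -17900 J.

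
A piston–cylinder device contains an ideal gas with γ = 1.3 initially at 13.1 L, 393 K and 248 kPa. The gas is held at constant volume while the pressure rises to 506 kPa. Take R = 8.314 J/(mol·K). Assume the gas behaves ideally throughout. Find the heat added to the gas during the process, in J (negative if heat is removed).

11300 J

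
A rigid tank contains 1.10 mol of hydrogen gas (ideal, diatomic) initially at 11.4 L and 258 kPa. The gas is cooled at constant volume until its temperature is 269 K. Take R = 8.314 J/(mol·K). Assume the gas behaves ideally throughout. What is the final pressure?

216 kPa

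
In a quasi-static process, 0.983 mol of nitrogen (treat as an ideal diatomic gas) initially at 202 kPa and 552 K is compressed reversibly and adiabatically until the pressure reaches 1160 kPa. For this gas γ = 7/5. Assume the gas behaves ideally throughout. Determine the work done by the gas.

V₁ = nRT₁/P₁ = 0.983×8.314×552/202 = 22.3 L.
Adiabatic: T₂/T₁ = (P₂/P₁)^((γ−1)/γ) ⇒ T₂ = 552×(5.74)^0.286 = 910 K; V₂ = 6.41 L.
ΔU = nCvΔT = 0.983×20.8×(910−552) = 7310 J.
Q = 0 for an adiabatic process, so W = −ΔU = -7310 J.

-7310 J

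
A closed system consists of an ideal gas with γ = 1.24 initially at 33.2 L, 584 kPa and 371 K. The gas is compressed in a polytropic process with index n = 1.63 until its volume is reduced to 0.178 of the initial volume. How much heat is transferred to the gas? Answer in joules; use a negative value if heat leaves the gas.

n = P₁V₁/(RT₁) = 584×33.2/(8.314×371) = 6.29 mol.
Polytropic n=1.63: T₂ = T₁(V₁/V₂)^(n−1) = 371×(5.62)^0.63 = 1100 K; P₂ = P₁(V₁/V₂)^n = 9730 kPa.
W = (P₁V₁−P₂V₂)/(n−1) = (584×33.2−9730×5.91)/0.63 = -60500 J.
ΔU = nCvΔT = 6.29×34.6×(1100−371) = 159000 J.
Q = ΔU + W = 98300 J.

98300 J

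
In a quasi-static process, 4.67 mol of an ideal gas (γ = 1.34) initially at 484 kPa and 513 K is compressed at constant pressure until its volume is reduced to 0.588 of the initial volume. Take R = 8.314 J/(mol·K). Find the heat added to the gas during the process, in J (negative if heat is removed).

V₁ = nRT₁/P₁ = 4.67×8.314×513/484 = 41.2 L.
Isobaric: P stays 484 kPa; V/T = const ⇒ T₂ = 302 K, V₂ = 24.2 L.
W = PΔV = 484×(24.2−41.2) kPa·L = -8210 J.
ΔU = nCvΔT = 4.67×24.5×(302−513) = -24100 J.
Q = ΔU + W = nCpΔT = -32300 J.

-32300 J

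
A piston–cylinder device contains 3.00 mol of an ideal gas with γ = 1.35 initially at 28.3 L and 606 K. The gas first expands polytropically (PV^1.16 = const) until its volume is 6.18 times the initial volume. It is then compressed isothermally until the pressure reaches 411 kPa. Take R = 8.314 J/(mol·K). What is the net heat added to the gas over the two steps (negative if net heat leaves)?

-7940 J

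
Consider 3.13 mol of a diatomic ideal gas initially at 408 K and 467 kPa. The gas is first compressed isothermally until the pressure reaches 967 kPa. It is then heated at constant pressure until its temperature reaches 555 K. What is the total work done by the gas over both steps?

-3900 J

V₁ = nRT₁/P₁ = 3.13×8.314×408/467 = 22.7 L.
Step 1 — Isothermal: T stays 408 K; PV = const ⇒ V₂ = 11.0 L, P₂ = 967 kPa.
ΔU = 0 (ideal gas, T constant).
W = nRT ln(V₂/V₁) = 3.13×8.314×408×ln(0.483) = -7730 J.
Q = ΔU + W = -7730 J.
State after step 1: P = 967 kPa, V = 11.0 L, T = 408 K.
Step 2 — Isobaric: P stays 967 kPa; V/T = const ⇒ T₂ = 555 K, V₂ = 14.9 L.
W = PΔV = 967×(14.9−11.0) kPa·L = 3830 J.
ΔU = nCvΔT = 3.13×20.8×(555−408) = 9560 J.
Q = ΔU + W = nCpΔT = 13400 J.
Net over both steps: W = -3900 J, Q = 5660 J, ΔU = 9560 J.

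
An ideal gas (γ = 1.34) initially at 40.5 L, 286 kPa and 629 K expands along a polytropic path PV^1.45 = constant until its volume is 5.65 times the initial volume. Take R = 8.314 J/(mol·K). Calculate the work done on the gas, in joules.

-13900 J

n = P₁V₁/(RT₁) = 286×40.5/(8.314×629) = 2.21 mol.
Polytropic n=1.45: T₂ = T₁(V₁/V₂)^(n−1) = 629×(0.177)^0.45 = 289 K; P₂ = P₁(V₁/V₂)^n = 23.2 kPa.
W = (P₁V₁−P₂V₂)/(n−1) = (286×40.5−23.2×229)/0.45 = 13900 J.
Work done on the gas = −W_by = -13900 J.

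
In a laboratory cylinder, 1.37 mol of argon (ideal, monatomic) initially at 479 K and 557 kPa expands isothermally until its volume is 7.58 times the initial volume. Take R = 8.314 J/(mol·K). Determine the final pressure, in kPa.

73.5 kPa

V₁ = nRT₁/P₁ = 1.37×8.314×479/557 = 9.80 L.
Isothermal: T stays 479 K; PV = const ⇒ V₂ = 74.2 L, P₂ = 73.5 kPa.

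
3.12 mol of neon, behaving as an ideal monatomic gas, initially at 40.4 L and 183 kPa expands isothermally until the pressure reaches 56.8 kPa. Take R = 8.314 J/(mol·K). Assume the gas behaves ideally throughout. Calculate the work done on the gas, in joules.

T₁ = P₁V₁/(nR) = 183×40.4/(3.12×8.314) = 285 K.
Isothermal: T stays 285 K; PV = const ⇒ V₂ = 130 L, P₂ = 56.8 kPa.
W = nRT ln(V₂/V₁) = 3.12×8.314×285×ln(3.22) = 8650 J.
Work done on the gas = −W_by = -8650 J.

-8650 J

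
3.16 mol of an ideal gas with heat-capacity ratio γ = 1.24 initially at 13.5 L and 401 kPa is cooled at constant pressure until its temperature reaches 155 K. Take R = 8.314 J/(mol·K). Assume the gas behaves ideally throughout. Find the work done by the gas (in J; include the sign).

-1340 J

T₁ = P₁V₁/(nR) = 401×13.5/(3.16×8.314) = 206 K.
Isobaric: P stays 401 kPa; V/T = const ⇒ T₂ = 155 K, V₂ = 10.2 L.
W = PΔV = 401×(10.2−13.5) kPa·L = -1340 J.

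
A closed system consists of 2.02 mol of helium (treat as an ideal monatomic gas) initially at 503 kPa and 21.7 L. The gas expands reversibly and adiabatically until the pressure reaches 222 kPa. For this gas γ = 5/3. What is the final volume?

35.4 L

T₁ = P₁V₁/(nR) = 503×21.7/(2.02×8.314) = 650 K.
Adiabatic: T₂/T₁ = (P₂/P₁)^((γ−1)/γ) ⇒ T₂ = 650×(0.441)^0.400 = 469 K; V₂ = 35.4 L.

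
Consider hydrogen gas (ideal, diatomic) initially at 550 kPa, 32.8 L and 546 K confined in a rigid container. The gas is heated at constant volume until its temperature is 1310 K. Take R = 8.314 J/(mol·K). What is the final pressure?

Isochoric: V stays 32.8 L; P/T = const ⇒ T₂ = 1310 K, P₂ = 1320 kPa.

1320 kPa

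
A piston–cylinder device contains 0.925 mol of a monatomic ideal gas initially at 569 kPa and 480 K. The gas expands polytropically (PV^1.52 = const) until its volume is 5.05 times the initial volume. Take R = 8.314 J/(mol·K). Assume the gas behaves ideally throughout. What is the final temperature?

207 K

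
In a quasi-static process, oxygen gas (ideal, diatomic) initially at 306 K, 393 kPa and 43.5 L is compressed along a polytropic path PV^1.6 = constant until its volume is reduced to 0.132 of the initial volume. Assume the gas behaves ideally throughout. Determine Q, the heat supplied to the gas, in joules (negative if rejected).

33800 J

n = P₁V₁/(RT₁) = 393×43.5/(8.314×306) = 6.72 mol.
Polytropic n=1.6: T₂ = T₁(V₁/V₂)^(n−1) = 306×(7.58)^0.60 = 1030 K; P₂ = P₁(V₁/V₂)^n = 10000 kPa.
W = (P₁V₁−P₂V₂)/(n−1) = (393×43.5−10000×5.74)/0.60 = -67500 J.
ΔU = nCvΔT = 6.72×20.8×(1030−306) = 101000 J.
Q = ΔU + W = 33800 J.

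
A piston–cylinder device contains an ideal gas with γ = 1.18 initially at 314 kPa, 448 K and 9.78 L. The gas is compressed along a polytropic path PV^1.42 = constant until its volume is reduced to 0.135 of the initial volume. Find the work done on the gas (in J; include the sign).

9640 J

n = P₁V₁/(RT₁) = 314×9.78/(8.314×448) = 0.824 mol.
Polytropic n=1.42: T₂ = T₁(V₁/V₂)^(n−1) = 448×(7.41)^0.42 = 1040 K; P₂ = P₁(V₁/V₂)^n = 5390 kPa.
W = (P₁V₁−P₂V₂)/(n−1) = (314×9.78−5390×1.32)/0.42 = -9640 J.
Work done on the gas = −W_by = 9640 J.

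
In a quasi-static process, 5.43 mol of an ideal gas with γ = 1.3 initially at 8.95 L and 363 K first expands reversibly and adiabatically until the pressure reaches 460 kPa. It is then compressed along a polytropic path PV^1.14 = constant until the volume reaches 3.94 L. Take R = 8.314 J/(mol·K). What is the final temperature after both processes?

P₁ = nRT₁/V₁ = 5.43×8.314×363/8.95 = 1830 kPa.
Step 1 — Adiabatic: T₂/T₁ = (P₂/P₁)^((γ−1)/γ) ⇒ T₂ = 363×(0.251)^0.231 = 264 K; V₂ = 25.9 L.
ΔU = nCvΔT = 5.43×27.7×(264−363) = -14900 J.
Q = 0 for an adiabatic process, so W = −ΔU = 14900 J.
State after step 1: P = 460 kPa, V = 25.9 L, T = 264 K.
Step 2 — Polytropic n=1.14: T₂ = T₁(V₁/V₂)^(n−1) = 264×(6.57)^0.14 = 344 K; P₂ = P₁(V₁/V₂)^n = 3940 kPa.
W = (P₁V₁−P₂V₂)/(n−1) = (460×25.9−3940×3.94)/0.14 = -25700 J.
ΔU = nCvΔT = 5.43×27.7×(344−264) = 12000 J.
Q = ΔU + W = -13700 J.
Net over both steps: W = -10800 J, Q = -13700 J, ΔU = -2930 J.

344 K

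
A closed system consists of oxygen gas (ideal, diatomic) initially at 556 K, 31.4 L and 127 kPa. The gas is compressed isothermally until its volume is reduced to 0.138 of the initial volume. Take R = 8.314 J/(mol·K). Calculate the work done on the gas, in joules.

7900 J

n = P₁V₁/(RT₁) = 127×31.4/(8.314×556) = 0.863 mol.
Isothermal: T stays 556 K; PV = const ⇒ V₂ = 4.33 L, P₂ = 920 kPa.
W = nRT ln(V₂/V₁) = 0.863×8.314×556×ln(0.138) = -7900 J.
Work done on the gas = −W_by = 7900 J.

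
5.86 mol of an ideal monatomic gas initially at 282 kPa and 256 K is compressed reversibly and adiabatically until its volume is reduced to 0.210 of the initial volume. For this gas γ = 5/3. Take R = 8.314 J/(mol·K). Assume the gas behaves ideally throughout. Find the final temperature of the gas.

V₁ = nRT₁/P₁ = 5.86×8.314×256/282 = 44.2 L.
Adiabatic: TV^(γ−1) = const ⇒ T₂ = 256×(4.76)^0.667 = 725 K; PV^γ = const ⇒ P₂ = 3800 kPa.

725 K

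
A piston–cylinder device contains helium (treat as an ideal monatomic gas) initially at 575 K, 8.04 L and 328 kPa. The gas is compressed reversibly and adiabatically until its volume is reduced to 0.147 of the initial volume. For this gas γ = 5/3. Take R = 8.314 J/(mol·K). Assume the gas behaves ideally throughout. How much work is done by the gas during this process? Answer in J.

n = P₁V₁/(RT₁) = 328×8.04/(8.314×575) = 0.552 mol.
Adiabatic: TV^(γ−1) = const ⇒ T₂ = 575×(6.80)^0.667 = 2060 K; PV^γ = const ⇒ P₂ = 8010 kPa.
ΔU = nCvΔT = 0.552×12.5×(2060−575) = 10200 J.
Q = 0 for an adiabatic process, so W = −ΔU = -10200 J.

-10200 J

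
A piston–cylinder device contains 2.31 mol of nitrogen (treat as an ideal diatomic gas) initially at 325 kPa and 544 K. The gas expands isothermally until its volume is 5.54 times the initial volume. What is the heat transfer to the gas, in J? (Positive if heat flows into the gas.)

V₁ = nRT₁/P₁ = 2.31×8.314×544/325 = 32.1 L.
Isothermal: T stays 544 K; PV = const ⇒ V₂ = 178 L, P₂ = 58.7 kPa.
ΔU = 0 (ideal gas, T constant).
W = nRT ln(V₂/V₁) = 2.31×8.314×544×ln(5.54) = 17900 J.
Q = ΔU + W = 17900 J.

17900 J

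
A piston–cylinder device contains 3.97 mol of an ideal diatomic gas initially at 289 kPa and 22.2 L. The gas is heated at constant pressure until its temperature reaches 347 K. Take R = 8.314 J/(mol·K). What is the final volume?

39.6 L

T₁ = P₁V₁/(nR) = 289×22.2/(3.97×8.314) = 194 K.
Isobaric: P stays 289 kPa; V/T = const ⇒ T₂ = 347 K, V₂ = 39.6 L.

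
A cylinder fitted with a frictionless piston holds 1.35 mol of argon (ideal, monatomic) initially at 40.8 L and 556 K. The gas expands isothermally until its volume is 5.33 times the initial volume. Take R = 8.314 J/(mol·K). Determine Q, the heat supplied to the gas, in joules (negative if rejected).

P₁ = nRT₁/V₁ = 1.35×8.314×556/40.8 = 153 kPa.
Isothermal: T stays 556 K; PV = const ⇒ V₂ = 217 L, P₂ = 28.7 kPa.
ΔU = 0 (ideal gas, T constant).
W = nRT ln(V₂/V₁) = 1.35×8.314×556×ln(5.33) = 10400 J.
Q = ΔU + W = 10400 J.

10400 J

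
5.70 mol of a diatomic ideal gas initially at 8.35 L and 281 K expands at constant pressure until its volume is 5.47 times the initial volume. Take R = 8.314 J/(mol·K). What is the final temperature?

1540 K

P₁ = nRT₁/V₁ = 5.70×8.314×281/8.35 = 1590 kPa.
Isobaric: P stays 1590 kPa; V/T = const ⇒ T₂ = 1540 K, V₂ = 45.7 L.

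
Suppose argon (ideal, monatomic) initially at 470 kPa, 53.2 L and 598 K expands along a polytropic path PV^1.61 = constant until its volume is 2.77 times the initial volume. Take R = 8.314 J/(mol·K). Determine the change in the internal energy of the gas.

-17400 J

n = P₁V₁/(RT₁) = 470×53.2/(8.314×598) = 5.03 mol.
Polytropic n=1.61: T₂ = T₁(V₁/V₂)^(n−1) = 598×(0.361)^0.61 = 321 K; P₂ = P₁(V₁/V₂)^n = 91.1 kPa.
For an ideal gas ΔU = nCvΔT with Cv = (3/2)R = 12.5 J/(mol·K).
ΔU = 5.03×12.5×(321−598) = -17400 J.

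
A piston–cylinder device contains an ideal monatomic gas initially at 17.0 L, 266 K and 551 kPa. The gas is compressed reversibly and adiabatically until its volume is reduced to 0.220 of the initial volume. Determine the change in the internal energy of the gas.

24500 J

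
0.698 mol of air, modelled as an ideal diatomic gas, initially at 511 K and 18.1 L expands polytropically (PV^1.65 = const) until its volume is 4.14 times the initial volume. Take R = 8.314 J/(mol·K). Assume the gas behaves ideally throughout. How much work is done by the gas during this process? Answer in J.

2750 J

P₁ = nRT₁/V₁ = 0.698×8.314×511/18.1 = 164 kPa.
Polytropic n=1.65: T₂ = T₁(V₁/V₂)^(n−1) = 511×(0.242)^0.65 = 203 K; P₂ = P₁(V₁/V₂)^n = 15.7 kPa.
W = (P₁V₁−P₂V₂)/(n−1) = (164×18.1−15.7×74.9)/0.65 = 2750 J.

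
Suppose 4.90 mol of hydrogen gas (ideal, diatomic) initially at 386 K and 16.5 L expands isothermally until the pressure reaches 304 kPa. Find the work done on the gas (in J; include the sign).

-18000 J

P₁ = nRT₁/V₁ = 4.90×8.314×386/16.5 = 953 kPa.
Isothermal: T stays 386 K; PV = const ⇒ V₂ = 51.7 L, P₂ = 304 kPa.
W = nRT ln(V₂/V₁) = 4.90×8.314×386×ln(3.13) = 18000 J.
Work done on the gas = −W_by = -18000 J.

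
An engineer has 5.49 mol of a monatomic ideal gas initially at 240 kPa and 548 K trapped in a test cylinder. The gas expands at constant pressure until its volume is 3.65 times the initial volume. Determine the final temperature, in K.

2000 K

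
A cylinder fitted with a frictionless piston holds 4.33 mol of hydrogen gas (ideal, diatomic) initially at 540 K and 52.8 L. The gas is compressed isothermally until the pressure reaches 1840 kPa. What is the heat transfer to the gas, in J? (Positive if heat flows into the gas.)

P₁ = nRT₁/V₁ = 4.33×8.314×540/52.8 = 368 kPa.
Isothermal: T stays 540 K; PV = const ⇒ V₂ = 10.6 L, P₂ = 1840 kPa.
ΔU = 0 (ideal gas, T constant).
W = nRT ln(V₂/V₁) = 4.33×8.314×540×ln(0.200) = -31300 J.
Q = ΔU + W = -31300 J.

-31300 J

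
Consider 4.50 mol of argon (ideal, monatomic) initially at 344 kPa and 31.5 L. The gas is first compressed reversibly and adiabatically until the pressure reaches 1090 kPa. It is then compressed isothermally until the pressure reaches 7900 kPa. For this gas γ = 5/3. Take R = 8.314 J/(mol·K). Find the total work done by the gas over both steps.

T₁ = P₁V₁/(nR) = 344×31.5/(4.50×8.314) = 290 K.
Step 1 — Adiabatic: T₂/T₁ = (P₂/P₁)^((γ−1)/γ) ⇒ T₂ = 290×(3.17)^0.400 = 459 K; V₂ = 15.8 L.
ΔU = nCvΔT = 4.50×12.5×(459−290) = 9530 J.
Q = 0 for an adiabatic process, so W = −ΔU = -9530 J.
State after step 1: P = 1090 kPa, V = 15.8 L, T = 459 K.
Step 2 — Isothermal: T stays 459 K; PV = const ⇒ V₂ = 2.18 L, P₂ = 7900 kPa.
ΔU = 0 (ideal gas, T constant).
W = nRT ln(V₂/V₁) = 4.50×8.314×459×ln(0.138) = -34000 J.
Q = ΔU + W = -34000 J.
Net over both steps: W = -43600 J, Q = -34000 J, ΔU = 9530 J.

-43600 J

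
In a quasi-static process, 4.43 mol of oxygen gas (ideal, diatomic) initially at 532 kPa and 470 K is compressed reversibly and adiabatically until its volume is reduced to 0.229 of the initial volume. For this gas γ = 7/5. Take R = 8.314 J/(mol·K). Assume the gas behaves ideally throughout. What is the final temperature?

848 K

V₁ = nRT₁/P₁ = 4.43×8.314×470/532 = 32.5 L.
Adiabatic: TV^(γ−1) = const ⇒ T₂ = 470×(4.37)^0.400 = 848 K; PV^γ = const ⇒ P₂ = 4190 kPa.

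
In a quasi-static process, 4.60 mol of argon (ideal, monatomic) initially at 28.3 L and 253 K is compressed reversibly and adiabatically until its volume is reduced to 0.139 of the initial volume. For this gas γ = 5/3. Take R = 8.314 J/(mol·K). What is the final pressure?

P₁ = nRT₁/V₁ = 4.60×8.314×253/28.3 = 342 kPa.
Adiabatic: TV^(γ−1) = const ⇒ T₂ = 253×(7.19)^0.667 = 943 K; PV^γ = const ⇒ P₂ = 9170 kPa.

9170 kPa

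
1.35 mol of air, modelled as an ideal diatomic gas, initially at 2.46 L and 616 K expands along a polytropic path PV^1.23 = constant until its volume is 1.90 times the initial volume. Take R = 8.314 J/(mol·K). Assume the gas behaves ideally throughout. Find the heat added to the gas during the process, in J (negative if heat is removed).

P₁ = nRT₁/V₁ = 1.35×8.314×616/2.46 = 2810 kPa.
Polytropic n=1.23: T₂ = T₁(V₁/V₂)^(n−1) = 616×(0.526)^0.23 = 531 K; P₂ = P₁(V₁/V₂)^n = 1280 kPa.
W = (P₁V₁−P₂V₂)/(n−1) = (2810×2.46−1280×4.67)/0.23 = 4130 J.
ΔU = nCvΔT = 1.35×20.8×(531−616) = -2370 J.
Q = ΔU + W = 1750 J.

1750 J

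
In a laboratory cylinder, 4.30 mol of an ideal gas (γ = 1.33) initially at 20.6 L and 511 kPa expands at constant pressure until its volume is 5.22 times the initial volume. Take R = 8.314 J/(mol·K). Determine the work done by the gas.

T₁ = P₁V₁/(nR) = 511×20.6/(4.30×8.314) = 294 K.
Isobaric: P stays 511 kPa; V/T = const ⇒ T₂ = 1540 K, V₂ = 108 L.
W = PΔV = 511×(108−20.6) kPa·L = 44400 J.

44400 J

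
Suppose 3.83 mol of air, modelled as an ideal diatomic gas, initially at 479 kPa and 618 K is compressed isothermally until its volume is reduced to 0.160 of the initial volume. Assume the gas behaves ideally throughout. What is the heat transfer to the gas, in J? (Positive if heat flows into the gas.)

-36100 J

V₁ = nRT₁/P₁ = 3.83×8.314×618/479 = 41.1 L.
Isothermal: T stays 618 K; PV = const ⇒ V₂ = 6.57 L, P₂ = 2990 kPa.
ΔU = 0 (ideal gas, T constant).
W = nRT ln(V₂/V₁) = 3.83×8.314×618×ln(0.160) = -36100 J.
Q = ΔU + W = -36100 J.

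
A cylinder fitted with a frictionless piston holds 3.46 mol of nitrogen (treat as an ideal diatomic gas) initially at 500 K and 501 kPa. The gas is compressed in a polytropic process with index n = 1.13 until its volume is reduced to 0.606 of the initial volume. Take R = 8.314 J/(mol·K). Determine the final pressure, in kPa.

V₁ = nRT₁/P₁ = 3.46×8.314×500/501 = 28.7 L.
Polytropic n=1.13: T₂ = T₁(V₁/V₂)^(n−1) = 500×(1.65)^0.13 = 534 K; P₂ = P₁(V₁/V₂)^n = 882 kPa.

882 kPa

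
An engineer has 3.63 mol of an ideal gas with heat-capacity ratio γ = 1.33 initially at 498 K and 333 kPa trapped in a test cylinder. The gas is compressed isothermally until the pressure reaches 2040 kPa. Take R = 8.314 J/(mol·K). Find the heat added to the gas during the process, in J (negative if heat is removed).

-27200 J

V₁ = nRT₁/P₁ = 3.63×8.314×498/333 = 45.1 L.
Isothermal: T stays 498 K; PV = const ⇒ V₂ = 7.37 L, P₂ = 2040 kPa.
ΔU = 0 (ideal gas, T constant).
W = nRT ln(V₂/V₁) = 3.63×8.314×498×ln(0.163) = -27200 J.
Q = ΔU + W = -27200 J.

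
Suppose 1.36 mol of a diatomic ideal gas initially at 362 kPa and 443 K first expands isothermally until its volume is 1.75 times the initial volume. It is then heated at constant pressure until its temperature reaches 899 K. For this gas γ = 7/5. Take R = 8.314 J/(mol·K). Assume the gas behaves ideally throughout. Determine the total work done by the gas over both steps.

V₁ = nRT₁/P₁ = 1.36×8.314×443/362 = 13.8 L.
Step 1 — Isothermal: T stays 443 K; PV = const ⇒ V₂ = 24.2 L, P₂ = 207 kPa.
ΔU = 0 (ideal gas, T constant).
W = nRT ln(V₂/V₁) = 1.36×8.314×443×ln(1.75) = 2800 J.
Q = ΔU + W = 2800 J.
State after step 1: P = 207 kPa, V = 24.2 L, T = 443 K.
Step 2 — Isobaric: P stays 207 kPa; V/T = const ⇒ T₂ = 899 K, V₂ = 49.1 L.
W = PΔV = 207×(49.1−24.2) kPa·L = 5160 J.
ΔU = nCvΔT = 1.36×20.8×(899−443) = 12900 J.
Q = ΔU + W = nCpΔT = 18000 J.
Net over both steps: W = 7960 J, Q = 20800 J, ΔU = 12900 J.

7960 J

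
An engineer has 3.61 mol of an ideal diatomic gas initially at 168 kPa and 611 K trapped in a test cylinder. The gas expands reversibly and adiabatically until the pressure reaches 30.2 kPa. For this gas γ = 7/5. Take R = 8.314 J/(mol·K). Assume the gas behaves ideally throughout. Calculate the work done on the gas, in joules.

V₁ = nRT₁/P₁ = 3.61×8.314×611/168 = 109 L.
Adiabatic: T₂/T₁ = (P₂/P₁)^((γ−1)/γ) ⇒ T₂ = 611×(0.180)^0.286 = 374 K; V₂ = 372 L.
ΔU = nCvΔT = 3.61×20.8×(374−611) = -17800 J.
Q = 0 for an adiabatic process, so W = −ΔU = 17800 J.
Work done on the gas = −W_by = -17800 J.

-17800 J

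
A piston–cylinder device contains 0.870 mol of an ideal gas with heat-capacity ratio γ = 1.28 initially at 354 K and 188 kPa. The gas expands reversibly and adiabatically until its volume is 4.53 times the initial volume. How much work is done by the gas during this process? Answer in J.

V₁ = nRT₁/P₁ = 0.870×8.314×354/188 = 13.6 L.
Adiabatic: TV^(γ−1) = const ⇒ T₂ = 354×(0.221)^0.280 = 232 K; PV^γ = const ⇒ P₂ = 27.2 kPa.
ΔU = nCvΔT = 0.870×29.7×(232−354) = -3150 J.
Q = 0 for an adiabatic process, so W = −ΔU = 3150 J.

3150 J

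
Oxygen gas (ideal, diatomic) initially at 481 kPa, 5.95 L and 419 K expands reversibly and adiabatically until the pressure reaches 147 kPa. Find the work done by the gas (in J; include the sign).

n = P₁V₁/(RT₁) = 481×5.95/(8.314×419) = 0.822 mol.
Adiabatic: T₂/T₁ = (P₂/P₁)^((γ−1)/γ) ⇒ T₂ = 419×(0.306)^0.286 = 299 K; V₂ = 13.9 L.
ΔU = nCvΔT = 0.822×20.8×(299−419) = -2060 J.
Q = 0 for an adiabatic process, so W = −ΔU = 2060 J.

2060 J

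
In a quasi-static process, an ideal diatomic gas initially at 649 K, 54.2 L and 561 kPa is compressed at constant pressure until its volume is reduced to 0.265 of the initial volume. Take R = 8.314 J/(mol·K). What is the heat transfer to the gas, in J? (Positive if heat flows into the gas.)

n = P₁V₁/(RT₁) = 561×54.2/(8.314×649) = 5.64 mol.
Isobaric: P stays 561 kPa; V/T = const ⇒ T₂ = 172 K, V₂ = 14.4 L.
W = PΔV = 561×(14.4−54.2) kPa·L = -22300 J.
ΔU = nCvΔT = 5.64×20.8×(172−649) = -55900 J.
Q = ΔU + W = nCpΔT = -78200 J.

-78200 J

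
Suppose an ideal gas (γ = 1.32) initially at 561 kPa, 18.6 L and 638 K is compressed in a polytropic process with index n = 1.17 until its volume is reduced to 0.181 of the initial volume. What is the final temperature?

853 K

Polytropic n=1.17: T₂ = T₁(V₁/V₂)^(n−1) = 638×(5.52)^0.17 = 853 K; P₂ = P₁(V₁/V₂)^n = 4140 kPa.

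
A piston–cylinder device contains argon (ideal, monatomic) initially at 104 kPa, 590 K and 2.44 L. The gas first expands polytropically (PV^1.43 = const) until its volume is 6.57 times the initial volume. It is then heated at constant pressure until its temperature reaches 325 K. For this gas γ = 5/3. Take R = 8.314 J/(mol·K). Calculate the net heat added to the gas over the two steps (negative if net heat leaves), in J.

n = P₁V₁/(RT₁) = 104×2.44/(8.314×590) = 0.0517 mol.
Step 1 — Polytropic n=1.43: T₂ = T₁(V₁/V₂)^(n−1) = 590×(0.152)^0.43 = 263 K; P₂ = P₁(V₁/V₂)^n = 7.05 kPa.
W = (P₁V₁−P₂V₂)/(n−1) = (104×2.44−7.05×16.0)/0.43 = 327 J.
ΔU = nCvΔT = 0.0517×12.5×(263−590) = -211 J.
Q = ΔU + W = 116 J.
State after step 1: P = 7.05 kPa, V = 16.0 L, T = 263 K.
Step 2 — Isobaric: P stays 7.05 kPa; V/T = const ⇒ T₂ = 325 K, V₂ = 19.8 L.
W = PΔV = 7.05×(19.8−16.0) kPa·L = 26.8 J.
ΔU = nCvΔT = 0.0517×12.5×(325−263) = 40.3 J.
Q = ΔU + W = nCpΔT = 67.1 J.
Net over both steps: W = 354 J, Q = 183 J, ΔU = -171 J.

183 J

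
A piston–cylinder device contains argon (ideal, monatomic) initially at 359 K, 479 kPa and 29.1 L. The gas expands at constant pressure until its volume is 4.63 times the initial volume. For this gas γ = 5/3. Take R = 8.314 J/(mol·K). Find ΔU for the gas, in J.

n = P₁V₁/(RT₁) = 479×29.1/(8.314×359) = 4.67 mol.
Isobaric: P stays 479 kPa; V/T = const ⇒ T₂ = 1660 K, V₂ = 135 L.
For an ideal gas ΔU = nCvΔT with Cv = (3/2)R = 12.5 J/(mol·K).
ΔU = 4.67×12.5×(1660−359) = 75900 J.

75900 J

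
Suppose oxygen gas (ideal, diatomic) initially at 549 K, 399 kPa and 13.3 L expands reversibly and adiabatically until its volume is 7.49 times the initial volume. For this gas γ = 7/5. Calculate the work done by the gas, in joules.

7340 J

n = P₁V₁/(RT₁) = 399×13.3/(8.314×549) = 1.16 mol.
Adiabatic: TV^(γ−1) = const ⇒ T₂ = 549×(0.134)^0.400 = 245 K; PV^γ = const ⇒ P₂ = 23.8 kPa.
ΔU = nCvΔT = 1.16×20.8×(245−549) = -7340 J.
Q = 0 for an adiabatic process, so W = −ΔU = 7340 J.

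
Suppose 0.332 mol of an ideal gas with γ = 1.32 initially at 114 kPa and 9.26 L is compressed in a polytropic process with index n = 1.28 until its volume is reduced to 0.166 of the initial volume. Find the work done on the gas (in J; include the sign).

T₁ = P₁V₁/(nR) = 114×9.26/(0.332×8.314) = 382 K.
Polytropic n=1.28: T₂ = T₁(V₁/V₂)^(n−1) = 382×(6.02)^0.28 = 632 K; P₂ = P₁(V₁/V₂)^n = 1140 kPa.
W = (P₁V₁−P₂V₂)/(n−1) = (114×9.26−1140×1.54)/0.28 = -2460 J.
Work done on the gas = −W_by = 2460 J.

2460 J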